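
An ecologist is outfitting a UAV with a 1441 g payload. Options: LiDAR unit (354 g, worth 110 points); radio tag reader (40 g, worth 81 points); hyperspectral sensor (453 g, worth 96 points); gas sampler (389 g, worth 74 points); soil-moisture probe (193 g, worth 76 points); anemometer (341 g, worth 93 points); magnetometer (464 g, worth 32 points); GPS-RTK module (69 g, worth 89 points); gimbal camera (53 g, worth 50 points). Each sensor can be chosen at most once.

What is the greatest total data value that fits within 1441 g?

573

Taking LiDAR unit + radio tag reader + gas sampler + soil-moisture probe + anemometer + GPS-RTK module + gimbal camera: 1439 g used, 573 in data value.
The spare 2 g is too small for any remaining sensor, and no exchange beats 573.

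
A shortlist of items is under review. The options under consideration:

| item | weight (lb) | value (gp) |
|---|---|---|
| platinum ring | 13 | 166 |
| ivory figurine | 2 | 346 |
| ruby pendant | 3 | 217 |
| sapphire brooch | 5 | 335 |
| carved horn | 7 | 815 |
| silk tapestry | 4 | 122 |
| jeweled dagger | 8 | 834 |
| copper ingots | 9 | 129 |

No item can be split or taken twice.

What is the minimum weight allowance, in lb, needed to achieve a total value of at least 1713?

17

Need the lightest bundle worth ≥ 1713.
Taking ivory figurine + ruby pendant + sapphire brooch + carved horn gives 1713 (≥ 1713) for 17 lb.
No combination under 17 lb hits 1713.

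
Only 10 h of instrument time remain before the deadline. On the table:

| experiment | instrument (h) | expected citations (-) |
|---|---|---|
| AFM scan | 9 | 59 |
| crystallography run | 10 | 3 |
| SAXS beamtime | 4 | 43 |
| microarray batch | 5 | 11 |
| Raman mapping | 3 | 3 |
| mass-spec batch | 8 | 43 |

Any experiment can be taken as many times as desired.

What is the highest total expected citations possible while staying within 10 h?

86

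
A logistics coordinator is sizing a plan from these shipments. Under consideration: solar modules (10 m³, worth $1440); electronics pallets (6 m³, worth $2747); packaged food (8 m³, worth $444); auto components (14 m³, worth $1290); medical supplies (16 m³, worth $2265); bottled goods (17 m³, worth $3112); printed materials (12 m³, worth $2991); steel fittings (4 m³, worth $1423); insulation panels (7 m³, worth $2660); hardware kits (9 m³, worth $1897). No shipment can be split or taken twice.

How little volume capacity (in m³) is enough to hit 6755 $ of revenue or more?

17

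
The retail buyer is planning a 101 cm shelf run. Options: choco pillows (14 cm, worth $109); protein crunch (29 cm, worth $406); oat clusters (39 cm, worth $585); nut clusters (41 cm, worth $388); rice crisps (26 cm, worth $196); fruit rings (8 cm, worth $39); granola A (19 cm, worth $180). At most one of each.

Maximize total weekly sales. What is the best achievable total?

1280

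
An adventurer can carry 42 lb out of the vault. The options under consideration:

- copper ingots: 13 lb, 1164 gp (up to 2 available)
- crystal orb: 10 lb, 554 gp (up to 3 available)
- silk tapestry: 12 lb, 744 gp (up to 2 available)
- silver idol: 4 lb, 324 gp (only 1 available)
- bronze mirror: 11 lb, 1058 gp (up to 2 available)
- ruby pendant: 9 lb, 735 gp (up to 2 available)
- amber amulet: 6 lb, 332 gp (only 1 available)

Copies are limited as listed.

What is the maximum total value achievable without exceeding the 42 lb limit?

3710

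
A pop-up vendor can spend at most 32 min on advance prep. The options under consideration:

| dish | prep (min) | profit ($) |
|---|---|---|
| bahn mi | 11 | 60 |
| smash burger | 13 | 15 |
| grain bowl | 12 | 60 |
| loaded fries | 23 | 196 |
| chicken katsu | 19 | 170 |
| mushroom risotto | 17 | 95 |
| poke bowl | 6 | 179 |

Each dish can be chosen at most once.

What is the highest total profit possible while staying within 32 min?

The ratio heuristic lands on chicken katsu + poke bowl (349) but leaves 7 min idle.
Dropping chicken katsu frees 19 min; slotting in loaded fries (23 min) lifts the total to 375 at 29 min.

375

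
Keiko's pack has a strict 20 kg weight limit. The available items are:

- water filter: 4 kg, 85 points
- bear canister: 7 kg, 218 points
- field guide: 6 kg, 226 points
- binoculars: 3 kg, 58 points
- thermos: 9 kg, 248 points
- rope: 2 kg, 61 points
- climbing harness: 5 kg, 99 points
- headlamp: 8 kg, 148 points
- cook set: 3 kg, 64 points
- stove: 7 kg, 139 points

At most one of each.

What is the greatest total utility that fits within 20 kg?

604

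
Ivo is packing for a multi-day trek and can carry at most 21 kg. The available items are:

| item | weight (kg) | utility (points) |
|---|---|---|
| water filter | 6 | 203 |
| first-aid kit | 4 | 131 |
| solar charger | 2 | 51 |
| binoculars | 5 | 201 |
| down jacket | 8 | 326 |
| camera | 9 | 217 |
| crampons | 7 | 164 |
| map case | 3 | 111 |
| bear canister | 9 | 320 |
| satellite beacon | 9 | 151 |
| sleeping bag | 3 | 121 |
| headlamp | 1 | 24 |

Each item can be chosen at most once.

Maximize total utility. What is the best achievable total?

810

Ranking by ratio (utility/kg): down jacket 40.75, sleeping bag 40.33, binoculars 40.20, map case 37.00.
Best packing: solar charger + binoculars + down jacket + map case + sleeping bag — 21 kg, 810 total.
Runner-up first-aid kit + binoculars + down jacket + sleeping bag + headlamp tops out at 803.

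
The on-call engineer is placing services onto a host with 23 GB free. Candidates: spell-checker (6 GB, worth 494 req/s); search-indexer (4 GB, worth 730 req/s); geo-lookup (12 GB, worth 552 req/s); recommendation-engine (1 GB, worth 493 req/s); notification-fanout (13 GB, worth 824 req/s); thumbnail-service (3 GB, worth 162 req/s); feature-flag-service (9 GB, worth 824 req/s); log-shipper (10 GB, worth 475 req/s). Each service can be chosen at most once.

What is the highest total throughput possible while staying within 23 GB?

2703

Taking spell-checker + search-indexer + recommendation-engine + thumbnail-service + feature-flag-service: 23 GB used, 2703 in throughput.
Next best is spell-checker + search-indexer + recommendation-engine + feature-flag-service at 2541 (20 GB) — short by 162.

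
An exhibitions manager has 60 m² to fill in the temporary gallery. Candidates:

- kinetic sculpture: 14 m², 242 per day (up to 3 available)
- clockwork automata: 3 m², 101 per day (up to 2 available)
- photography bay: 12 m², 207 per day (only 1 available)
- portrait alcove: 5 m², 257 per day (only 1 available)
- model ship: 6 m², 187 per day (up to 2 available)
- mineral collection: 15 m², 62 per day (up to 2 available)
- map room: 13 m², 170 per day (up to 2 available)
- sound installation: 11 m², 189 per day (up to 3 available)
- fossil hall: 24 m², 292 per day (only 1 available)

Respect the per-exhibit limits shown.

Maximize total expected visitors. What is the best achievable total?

1471

Density check — portrait alcove 51.40, clockwork automata 33.67, model ship 31.17 are the best per m².
Taking the top-ratio exhibits first gives 2×kinetic sculpture + 2×clockwork automata + portrait alcove + 2×model ship for 1317 (51 m²).
Replace kinetic sculpture with photography bay + sound installation: the trade gains 154 net, giving 1471 at 60 m².
Nothing else within 60 m² beats 1471.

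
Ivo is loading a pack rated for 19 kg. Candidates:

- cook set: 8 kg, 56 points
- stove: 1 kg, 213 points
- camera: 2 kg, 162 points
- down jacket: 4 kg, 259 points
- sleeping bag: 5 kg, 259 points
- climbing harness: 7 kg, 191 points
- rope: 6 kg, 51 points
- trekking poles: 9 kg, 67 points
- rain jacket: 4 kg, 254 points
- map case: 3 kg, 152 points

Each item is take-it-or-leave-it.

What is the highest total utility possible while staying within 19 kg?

Taking stove + camera + down jacket + sleeping bag + rain jacket + map case: 19 kg used, 1299 in utility.
That's the maximum — no swap from here does better than 1299.

1299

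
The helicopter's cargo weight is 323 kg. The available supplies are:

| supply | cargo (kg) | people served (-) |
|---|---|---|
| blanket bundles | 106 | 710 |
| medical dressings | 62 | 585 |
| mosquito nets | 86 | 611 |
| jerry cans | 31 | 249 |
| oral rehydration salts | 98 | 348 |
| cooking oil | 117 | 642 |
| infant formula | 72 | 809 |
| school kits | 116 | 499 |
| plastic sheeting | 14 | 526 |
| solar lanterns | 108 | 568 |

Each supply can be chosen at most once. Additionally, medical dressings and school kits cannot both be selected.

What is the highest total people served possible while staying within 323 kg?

2905

Ranking by ratio (people served/kg): plastic sheeting 37.57, infant formula 11.24, medical dressings 9.44, jerry cans 8.03.
A density-first pass picks medical dressings + mosquito nets + jerry cans + infant formula + plastic sheeting — 2780 at 265 kg.
The 62 kg tied up in medical dressings is better spent on blanket bundles — total rises to 2905 (309 kg).
Next best is blanket bundles + medical dressings + jerry cans + infant formula + plastic sheeting at 2879 (285 kg) — short by 26.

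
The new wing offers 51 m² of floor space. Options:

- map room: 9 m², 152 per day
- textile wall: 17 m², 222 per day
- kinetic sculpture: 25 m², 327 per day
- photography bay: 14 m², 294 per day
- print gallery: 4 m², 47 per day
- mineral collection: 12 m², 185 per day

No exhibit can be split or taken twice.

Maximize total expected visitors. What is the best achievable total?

Filling by ratio: map room + photography bay + print gallery + mineral collection for 678, with 12 m² left unused.
Dropping map room and print gallery frees 13 m²; slotting in kinetic sculpture (25 m²) lifts the total to 806 at 51 m².
Runner-up map room + kinetic sculpture + photography bay tops out at 773.

806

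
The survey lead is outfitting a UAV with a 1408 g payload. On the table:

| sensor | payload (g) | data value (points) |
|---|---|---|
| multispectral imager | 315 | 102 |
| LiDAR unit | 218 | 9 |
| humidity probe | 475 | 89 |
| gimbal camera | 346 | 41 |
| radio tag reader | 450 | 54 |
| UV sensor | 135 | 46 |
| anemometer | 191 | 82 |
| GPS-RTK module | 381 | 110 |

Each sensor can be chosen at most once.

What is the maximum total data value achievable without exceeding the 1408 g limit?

The ratio heuristic lands on multispectral imager + gimbal camera + UV sensor + anemometer + GPS-RTK module (381) but leaves 40 g idle.
Replace gimbal camera and UV sensor with humidity probe: the trade gains 2 net, giving 383 at 1362 g.
The closest alternative, multispectral imager + gimbal camera + UV sensor + anemometer + GPS-RTK module, reaches only 381.

383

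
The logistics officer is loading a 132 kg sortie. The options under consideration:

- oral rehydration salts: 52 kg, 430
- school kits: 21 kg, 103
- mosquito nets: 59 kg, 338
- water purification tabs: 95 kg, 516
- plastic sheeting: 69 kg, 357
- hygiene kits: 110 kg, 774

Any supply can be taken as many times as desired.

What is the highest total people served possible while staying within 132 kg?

963

By people served per kg: oral rehydration salts 8.27, hygiene kits 7.04, mosquito nets 5.73, water purification tabs 5.43 lead.
Best packing: 2×oral rehydration salts + school kits — 125 kg, 963 total.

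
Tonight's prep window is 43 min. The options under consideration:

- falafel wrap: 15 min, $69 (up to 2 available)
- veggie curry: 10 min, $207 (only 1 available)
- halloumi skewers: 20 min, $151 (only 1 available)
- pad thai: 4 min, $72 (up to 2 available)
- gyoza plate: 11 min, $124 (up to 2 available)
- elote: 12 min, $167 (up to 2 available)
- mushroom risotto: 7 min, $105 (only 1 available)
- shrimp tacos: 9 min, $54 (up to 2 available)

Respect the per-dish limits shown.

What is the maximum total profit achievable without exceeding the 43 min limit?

685

The ratio heuristic lands on veggie curry + 2×pad thai + elote + mushroom risotto (623) but leaves 6 min idle.
The 7 min tied up in mushroom risotto is better spent on elote — total rises to 685 (42 min).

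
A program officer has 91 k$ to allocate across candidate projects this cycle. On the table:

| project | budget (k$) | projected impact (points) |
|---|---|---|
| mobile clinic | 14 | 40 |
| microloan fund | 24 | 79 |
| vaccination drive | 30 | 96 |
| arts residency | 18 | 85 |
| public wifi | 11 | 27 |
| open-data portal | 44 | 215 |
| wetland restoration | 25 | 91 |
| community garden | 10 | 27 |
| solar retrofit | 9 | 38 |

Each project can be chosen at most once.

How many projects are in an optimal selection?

3

The maximum projected impact within 91 k$ is 391.
For example arts residency + open-data portal + wetland restoration achieves it, using 87 k$.
Any selection reaching 391 contains exactly 3 projects.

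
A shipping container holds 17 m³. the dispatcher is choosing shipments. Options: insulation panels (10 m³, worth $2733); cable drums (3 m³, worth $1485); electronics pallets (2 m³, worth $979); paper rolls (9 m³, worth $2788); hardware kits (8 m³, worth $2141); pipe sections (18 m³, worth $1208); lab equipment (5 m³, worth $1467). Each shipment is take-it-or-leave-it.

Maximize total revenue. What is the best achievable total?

5740

A density-first pass picks cable drums + electronics pallets + paper rolls — 5252 at 14 m³.
The 2 m³ tied up in electronics pallets is better spent on lab equipment — total rises to 5740 (17 m³).
The closest alternative, cable drums + electronics pallets + paper rolls, reaches only 5252.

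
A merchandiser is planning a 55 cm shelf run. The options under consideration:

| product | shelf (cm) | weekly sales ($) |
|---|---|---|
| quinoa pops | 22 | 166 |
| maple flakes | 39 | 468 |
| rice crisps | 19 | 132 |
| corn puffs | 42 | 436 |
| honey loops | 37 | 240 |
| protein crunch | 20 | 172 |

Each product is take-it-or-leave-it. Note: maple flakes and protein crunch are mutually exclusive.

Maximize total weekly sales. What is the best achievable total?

Taking maple flakes: 39 cm used, 468 in weekly sales.

468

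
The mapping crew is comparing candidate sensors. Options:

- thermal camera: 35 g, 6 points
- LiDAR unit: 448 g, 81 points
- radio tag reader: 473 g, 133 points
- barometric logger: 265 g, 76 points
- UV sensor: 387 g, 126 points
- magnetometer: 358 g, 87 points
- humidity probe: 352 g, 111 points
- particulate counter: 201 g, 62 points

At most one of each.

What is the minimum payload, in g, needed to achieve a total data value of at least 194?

623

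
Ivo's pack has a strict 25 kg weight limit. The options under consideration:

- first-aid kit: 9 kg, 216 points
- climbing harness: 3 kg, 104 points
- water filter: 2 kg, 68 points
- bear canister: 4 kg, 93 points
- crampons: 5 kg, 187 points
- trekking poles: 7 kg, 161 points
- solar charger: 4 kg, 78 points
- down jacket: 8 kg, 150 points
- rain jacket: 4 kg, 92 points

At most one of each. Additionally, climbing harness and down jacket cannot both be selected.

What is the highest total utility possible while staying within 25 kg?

705

Density check — crampons 37.40, climbing harness 34.67, water filter 34.00, first-aid kit 24.00 are the best per kg.
A density-first pass picks first-aid kit + climbing harness + water filter + bear canister + crampons — 668 at 23 kg.
Dropping first-aid kit frees 9 kg; slotting in trekking poles + rain jacket (11 kg) lifts the total to 705 at 25 kg.
An exhaustive check of the 512 subsets confirms 705.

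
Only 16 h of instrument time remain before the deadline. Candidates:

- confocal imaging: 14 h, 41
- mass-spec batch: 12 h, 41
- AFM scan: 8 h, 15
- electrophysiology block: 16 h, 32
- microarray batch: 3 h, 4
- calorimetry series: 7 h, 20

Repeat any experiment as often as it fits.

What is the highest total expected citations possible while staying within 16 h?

Ranking by ratio (expected citations/h): mass-spec batch 3.42, confocal imaging 2.93, calorimetry series 2.86.
Best packing: mass-spec batch + microarray batch — 15 h, 45 total.
The spare 1 h is too small for any remaining experiment, and no exchange beats 45.

45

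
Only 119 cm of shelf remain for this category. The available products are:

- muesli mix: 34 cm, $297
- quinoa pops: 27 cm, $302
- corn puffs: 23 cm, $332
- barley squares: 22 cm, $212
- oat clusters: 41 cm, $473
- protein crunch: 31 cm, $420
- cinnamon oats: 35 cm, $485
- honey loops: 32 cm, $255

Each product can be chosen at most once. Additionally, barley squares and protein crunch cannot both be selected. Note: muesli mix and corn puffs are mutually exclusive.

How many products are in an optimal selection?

4

Optimal total is 1539.
One optimal bundle: quinoa pops + corn puffs + protein crunch + cinnamon oats (116 cm).
Any selection reaching 1539 contains exactly 4 products.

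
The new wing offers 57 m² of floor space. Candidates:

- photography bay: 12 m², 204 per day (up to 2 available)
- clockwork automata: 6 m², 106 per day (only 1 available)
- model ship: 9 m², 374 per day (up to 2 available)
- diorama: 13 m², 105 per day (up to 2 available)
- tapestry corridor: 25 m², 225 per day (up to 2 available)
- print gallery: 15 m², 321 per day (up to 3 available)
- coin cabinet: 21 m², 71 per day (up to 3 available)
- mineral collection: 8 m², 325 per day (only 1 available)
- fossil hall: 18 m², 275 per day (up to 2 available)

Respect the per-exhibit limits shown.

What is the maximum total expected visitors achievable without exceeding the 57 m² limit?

The ratio ordering already packs tightly: 2×model ship + 2×print gallery + mineral collection, 56 m², 1715.
No other feasible combination exceeds 1715.

1715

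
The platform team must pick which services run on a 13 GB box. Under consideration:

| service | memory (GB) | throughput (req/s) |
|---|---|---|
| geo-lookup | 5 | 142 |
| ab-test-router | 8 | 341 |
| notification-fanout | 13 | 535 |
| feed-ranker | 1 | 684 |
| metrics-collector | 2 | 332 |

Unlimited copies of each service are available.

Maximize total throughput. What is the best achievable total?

8892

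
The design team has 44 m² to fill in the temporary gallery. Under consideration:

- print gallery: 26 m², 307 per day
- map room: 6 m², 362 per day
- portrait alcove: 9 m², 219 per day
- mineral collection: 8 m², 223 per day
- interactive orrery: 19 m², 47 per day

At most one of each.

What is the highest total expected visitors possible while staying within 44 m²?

892

Ranking by ratio (expected visitors/m²): map room 60.33, mineral collection 27.88, portrait alcove 24.33, print gallery 11.81.
Taking the top-ratio exhibits first gives map room + portrait alcove + mineral collection + interactive orrery for 851 (42 m²).
Replace portrait alcove and interactive orrery with print gallery: the trade gains 41 net, giving 892 at 40 m².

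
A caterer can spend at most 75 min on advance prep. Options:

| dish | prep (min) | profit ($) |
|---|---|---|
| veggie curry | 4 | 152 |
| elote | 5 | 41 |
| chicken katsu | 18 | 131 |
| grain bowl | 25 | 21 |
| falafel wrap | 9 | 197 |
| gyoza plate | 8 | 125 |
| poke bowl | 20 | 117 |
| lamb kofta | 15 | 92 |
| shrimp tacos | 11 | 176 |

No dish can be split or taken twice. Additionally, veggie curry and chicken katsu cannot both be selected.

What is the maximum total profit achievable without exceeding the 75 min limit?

900

Ranking by ratio (profit/min): veggie curry 38.00, falafel wrap 21.89, shrimp tacos 16.00.
Taking veggie curry + elote + falafel wrap + gyoza plate + poke bowl + lamb kofta + shrimp tacos: 72 min used, 900 in profit.
The spare 3 min is too small for any remaining dish, and no feasible exchange beats 900.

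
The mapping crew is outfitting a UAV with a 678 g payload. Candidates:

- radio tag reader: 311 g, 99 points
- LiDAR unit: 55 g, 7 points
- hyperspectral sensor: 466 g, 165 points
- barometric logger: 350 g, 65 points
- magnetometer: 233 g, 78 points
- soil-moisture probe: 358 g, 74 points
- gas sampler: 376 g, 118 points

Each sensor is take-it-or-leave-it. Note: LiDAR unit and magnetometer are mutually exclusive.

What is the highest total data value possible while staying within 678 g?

196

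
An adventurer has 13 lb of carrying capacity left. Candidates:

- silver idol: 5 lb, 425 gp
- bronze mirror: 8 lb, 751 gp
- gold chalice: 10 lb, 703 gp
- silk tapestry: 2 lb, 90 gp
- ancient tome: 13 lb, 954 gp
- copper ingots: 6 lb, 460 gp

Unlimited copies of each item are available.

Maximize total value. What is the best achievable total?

Silver idol + bronze mirror uses 13 of the 13 lb and totals 1176.
That's the maximum — no swap from here does better than 1176.

1176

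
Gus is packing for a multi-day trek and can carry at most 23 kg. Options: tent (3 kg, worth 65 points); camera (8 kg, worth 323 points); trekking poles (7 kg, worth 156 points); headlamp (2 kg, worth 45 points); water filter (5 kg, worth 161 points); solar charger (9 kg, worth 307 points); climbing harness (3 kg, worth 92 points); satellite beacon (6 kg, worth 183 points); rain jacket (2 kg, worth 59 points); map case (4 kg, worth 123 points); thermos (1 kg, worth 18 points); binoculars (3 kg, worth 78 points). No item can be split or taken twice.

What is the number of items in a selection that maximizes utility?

3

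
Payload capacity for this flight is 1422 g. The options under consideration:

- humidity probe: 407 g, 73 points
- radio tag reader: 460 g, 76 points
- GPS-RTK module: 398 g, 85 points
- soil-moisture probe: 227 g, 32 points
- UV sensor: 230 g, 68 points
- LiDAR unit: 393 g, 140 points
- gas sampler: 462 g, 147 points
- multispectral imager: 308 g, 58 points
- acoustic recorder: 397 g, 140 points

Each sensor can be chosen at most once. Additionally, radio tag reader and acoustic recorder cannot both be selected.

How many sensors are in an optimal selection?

The maximum data value within 1422 g is 433.
One optimal bundle: GPS-RTK module + UV sensor + LiDAR unit + acoustic recorder (1418 g).
All optima have 4 sensors.

4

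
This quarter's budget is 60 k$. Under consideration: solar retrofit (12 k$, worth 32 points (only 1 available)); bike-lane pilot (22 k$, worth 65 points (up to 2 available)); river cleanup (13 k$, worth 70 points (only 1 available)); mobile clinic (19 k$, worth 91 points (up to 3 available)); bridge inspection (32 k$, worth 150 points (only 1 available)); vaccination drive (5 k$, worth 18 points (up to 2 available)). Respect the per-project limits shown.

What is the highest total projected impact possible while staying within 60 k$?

By projected impact per k$: river cleanup 5.38, mobile clinic 4.79, bridge inspection 4.69 lead.
Taking the top-ratio projects first gives river cleanup + 2×mobile clinic + vaccination drive for 270 (56 k$).
Dropping river cleanup and vaccination drive frees 18 k$; slotting in mobile clinic (19 k$) lifts the total to 273 at 57 k$.

273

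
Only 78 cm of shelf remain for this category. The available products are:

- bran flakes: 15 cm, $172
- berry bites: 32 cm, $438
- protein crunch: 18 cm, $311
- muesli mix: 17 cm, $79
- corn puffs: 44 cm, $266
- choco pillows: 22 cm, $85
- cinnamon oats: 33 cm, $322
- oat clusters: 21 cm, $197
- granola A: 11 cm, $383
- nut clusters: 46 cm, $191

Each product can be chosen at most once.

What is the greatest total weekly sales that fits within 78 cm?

Ranking by ratio (weekly sales/cm): granola A 34.82, protein crunch 17.28, berry bites 13.69, bran flakes 11.47.
Taking bran flakes + berry bites + protein crunch + granola A: 76 cm used, 1304 in weekly sales.

1304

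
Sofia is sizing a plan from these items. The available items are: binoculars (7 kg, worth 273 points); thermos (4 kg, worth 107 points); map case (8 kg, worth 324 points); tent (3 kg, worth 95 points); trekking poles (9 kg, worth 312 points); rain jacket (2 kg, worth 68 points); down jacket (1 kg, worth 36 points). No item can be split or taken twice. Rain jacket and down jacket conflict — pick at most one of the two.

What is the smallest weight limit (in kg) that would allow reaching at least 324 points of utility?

8

Look for the lowest-weight combination reaching 324.
map case: 324 utility at 8 kg.
Below 8 kg the best achievable stays under 324.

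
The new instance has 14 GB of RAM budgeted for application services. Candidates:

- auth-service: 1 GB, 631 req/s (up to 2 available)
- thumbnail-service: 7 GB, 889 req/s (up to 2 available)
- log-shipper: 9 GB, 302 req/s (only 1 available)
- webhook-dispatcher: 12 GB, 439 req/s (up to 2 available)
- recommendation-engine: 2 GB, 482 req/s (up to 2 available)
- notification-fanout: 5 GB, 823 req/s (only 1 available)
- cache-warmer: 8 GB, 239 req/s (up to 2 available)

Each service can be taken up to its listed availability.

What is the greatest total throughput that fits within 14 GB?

3115

Filling by ratio: 2×auth-service + 2×recommendation-engine + notification-fanout for 3049, with 3 GB left unused.
Replace notification-fanout with thumbnail-service: the trade gains 66 net, giving 3115 at 13 GB.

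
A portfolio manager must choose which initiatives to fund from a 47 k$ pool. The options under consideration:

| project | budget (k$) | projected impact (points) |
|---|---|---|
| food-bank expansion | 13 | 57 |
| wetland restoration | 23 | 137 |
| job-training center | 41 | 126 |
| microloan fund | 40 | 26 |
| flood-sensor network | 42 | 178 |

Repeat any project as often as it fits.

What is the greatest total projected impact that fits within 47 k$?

274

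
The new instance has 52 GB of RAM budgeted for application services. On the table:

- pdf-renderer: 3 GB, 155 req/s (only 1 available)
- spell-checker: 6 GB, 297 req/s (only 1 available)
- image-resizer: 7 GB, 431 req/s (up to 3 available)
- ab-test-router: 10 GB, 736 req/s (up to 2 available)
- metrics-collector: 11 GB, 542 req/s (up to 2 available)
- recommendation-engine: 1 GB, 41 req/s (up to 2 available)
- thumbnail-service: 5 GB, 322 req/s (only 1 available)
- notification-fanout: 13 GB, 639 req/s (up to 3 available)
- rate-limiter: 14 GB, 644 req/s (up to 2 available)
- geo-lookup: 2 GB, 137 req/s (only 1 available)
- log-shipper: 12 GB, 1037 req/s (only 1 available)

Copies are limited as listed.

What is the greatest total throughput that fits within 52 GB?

Ranking by ratio (throughput/GB): log-shipper 86.42, ab-test-router 73.60, geo-lookup 68.50, thumbnail-service 64.40.
Greedy by ratio would take pdf-renderer + image-resizer + 2×ab-test-router + 2×recommendation-engine + thumbnail-service + geo-lookup + log-shipper: 51 GB used, total 3636.
Dropping pdf-renderer and recommendation-engine and geo-lookup frees 6 GB; slotting in image-resizer (7 GB) lifts the total to 3734 at 52 GB.
No other feasible combination exceeds 3734.

3734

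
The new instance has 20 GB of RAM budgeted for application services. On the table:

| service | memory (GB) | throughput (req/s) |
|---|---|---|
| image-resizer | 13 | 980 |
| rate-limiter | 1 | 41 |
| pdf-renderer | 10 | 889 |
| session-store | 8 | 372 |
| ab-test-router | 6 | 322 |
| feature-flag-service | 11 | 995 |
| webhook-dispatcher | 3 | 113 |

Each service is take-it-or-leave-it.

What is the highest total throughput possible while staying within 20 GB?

Density check — feature-flag-service 90.45, pdf-renderer 88.90, image-resizer 75.38, ab-test-router 53.67 are the best per GB.
A density-first pass picks rate-limiter + ab-test-router + feature-flag-service — 1358 at 18 GB.
Dropping rate-limiter frees 1 GB; slotting in webhook-dispatcher (3 GB) lifts the total to 1430 at 20 GB.
Every other selection either busts 20 GB or fails to beat 1430.

1430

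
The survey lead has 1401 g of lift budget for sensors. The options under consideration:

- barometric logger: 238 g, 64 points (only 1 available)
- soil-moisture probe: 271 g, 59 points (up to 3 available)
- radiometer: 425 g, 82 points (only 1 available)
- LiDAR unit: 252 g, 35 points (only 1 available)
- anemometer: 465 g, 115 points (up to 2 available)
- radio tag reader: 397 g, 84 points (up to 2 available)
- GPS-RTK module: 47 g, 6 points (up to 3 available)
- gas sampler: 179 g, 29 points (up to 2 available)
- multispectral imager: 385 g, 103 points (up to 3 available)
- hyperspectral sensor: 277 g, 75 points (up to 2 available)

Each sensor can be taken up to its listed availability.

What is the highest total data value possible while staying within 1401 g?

373

The ratio heuristic lands on barometric logger + gas sampler + multispectral imager + 2×hyperspectral sensor (346) but leaves 45 g idle.
Dropping gas sampler and 2×hyperspectral sensor frees 733 g; slotting in 2×multispectral imager (770 g) lifts the total to 373 at 1393 g.
The spare 8 g is too small for any remaining sensor, and no exchange beats 373.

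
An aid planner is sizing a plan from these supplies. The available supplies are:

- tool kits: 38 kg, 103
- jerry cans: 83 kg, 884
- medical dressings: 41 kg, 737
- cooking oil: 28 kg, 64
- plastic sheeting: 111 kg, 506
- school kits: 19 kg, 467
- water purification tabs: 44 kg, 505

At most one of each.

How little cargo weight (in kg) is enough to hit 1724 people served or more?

132

Need the lightest bundle worth ≥ 1724.
medical dressings + cooking oil + school kits + water purification tabs reaches 1773 using 132 kg.
Any bundle with less than 132 kg falls short of 1724.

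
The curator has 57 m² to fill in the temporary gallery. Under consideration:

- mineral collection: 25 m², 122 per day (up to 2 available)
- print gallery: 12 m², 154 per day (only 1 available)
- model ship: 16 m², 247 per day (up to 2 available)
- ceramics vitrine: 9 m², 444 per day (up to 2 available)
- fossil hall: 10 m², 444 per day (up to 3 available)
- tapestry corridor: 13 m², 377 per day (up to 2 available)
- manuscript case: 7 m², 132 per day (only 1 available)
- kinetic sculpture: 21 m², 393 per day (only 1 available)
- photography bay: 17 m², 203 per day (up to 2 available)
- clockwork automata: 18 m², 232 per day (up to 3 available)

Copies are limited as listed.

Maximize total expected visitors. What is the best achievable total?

2×ceramics vitrine + 3×fossil hall + manuscript case uses 55 of the 57 m² and totals 2352.
The spare 2 m² is too small for any remaining exhibit, and no exchange beats 2352.

2352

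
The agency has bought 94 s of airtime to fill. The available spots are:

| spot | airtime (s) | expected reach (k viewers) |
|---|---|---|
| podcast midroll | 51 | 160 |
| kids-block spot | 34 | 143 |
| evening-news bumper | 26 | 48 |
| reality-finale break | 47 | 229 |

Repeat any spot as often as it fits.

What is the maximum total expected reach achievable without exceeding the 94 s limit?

Density check — reality-finale break 4.87, kids-block spot 4.21, podcast midroll 3.14, evening-news bumper 1.85 are the best per s.
2×reality-finale break uses 94 of the 94 s and totals 458.
No other feasible combination exceeds 458.

458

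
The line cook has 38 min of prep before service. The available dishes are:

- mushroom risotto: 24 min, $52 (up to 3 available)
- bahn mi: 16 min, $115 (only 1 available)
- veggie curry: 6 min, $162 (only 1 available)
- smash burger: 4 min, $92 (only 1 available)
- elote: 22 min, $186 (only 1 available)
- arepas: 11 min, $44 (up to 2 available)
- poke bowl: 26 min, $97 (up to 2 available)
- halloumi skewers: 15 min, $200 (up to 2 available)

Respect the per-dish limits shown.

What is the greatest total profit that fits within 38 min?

562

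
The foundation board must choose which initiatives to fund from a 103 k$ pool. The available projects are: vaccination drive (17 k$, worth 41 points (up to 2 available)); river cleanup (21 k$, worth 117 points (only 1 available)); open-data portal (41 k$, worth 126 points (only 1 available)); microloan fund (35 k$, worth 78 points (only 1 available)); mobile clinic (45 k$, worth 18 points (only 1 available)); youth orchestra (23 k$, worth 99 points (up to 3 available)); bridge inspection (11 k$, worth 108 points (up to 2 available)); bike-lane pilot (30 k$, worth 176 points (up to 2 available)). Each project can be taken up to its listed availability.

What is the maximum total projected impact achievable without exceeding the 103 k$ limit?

685

By projected impact per k$: bridge inspection 9.82, bike-lane pilot 5.87, river cleanup 5.57 lead.
Best packing: river cleanup + 2×bridge inspection + 2×bike-lane pilot — 103 k$, 685 total.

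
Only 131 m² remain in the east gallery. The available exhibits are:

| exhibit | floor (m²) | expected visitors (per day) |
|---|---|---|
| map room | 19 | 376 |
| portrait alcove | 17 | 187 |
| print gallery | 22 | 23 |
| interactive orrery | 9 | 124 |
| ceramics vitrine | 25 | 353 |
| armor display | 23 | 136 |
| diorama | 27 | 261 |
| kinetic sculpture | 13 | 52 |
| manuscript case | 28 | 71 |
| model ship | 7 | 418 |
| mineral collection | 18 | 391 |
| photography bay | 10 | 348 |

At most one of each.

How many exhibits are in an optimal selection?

7

Best achievable expected visitors is 2334.
For example map room + portrait alcove + ceramics vitrine + diorama + model ship + mineral collection + photography bay achieves it, using 123 m².
All optima have 7 exhibits.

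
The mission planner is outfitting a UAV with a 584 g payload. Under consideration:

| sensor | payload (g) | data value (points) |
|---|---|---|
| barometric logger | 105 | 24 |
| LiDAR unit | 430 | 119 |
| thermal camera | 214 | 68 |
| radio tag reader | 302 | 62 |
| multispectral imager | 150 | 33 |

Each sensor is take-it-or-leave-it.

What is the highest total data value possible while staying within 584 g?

152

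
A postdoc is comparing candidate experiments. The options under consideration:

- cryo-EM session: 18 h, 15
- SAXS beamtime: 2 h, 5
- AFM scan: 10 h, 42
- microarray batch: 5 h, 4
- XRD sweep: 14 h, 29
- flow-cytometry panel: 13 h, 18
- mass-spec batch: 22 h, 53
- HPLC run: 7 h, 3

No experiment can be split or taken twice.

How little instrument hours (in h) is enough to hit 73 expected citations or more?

Need the lightest bundle worth ≥ 73.
SAXS beamtime + AFM scan + XRD sweep: 76 expected citations at 26 h.
Below 26 h the best achievable stays under 73.

26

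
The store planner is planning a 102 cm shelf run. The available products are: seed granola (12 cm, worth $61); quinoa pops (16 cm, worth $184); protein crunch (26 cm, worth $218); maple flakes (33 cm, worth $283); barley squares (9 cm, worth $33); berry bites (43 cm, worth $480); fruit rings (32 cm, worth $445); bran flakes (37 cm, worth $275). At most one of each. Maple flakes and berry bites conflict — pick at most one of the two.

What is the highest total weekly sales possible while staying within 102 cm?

Greedy by ratio would take quinoa pops + barley squares + berry bites + fruit rings: 100 cm used, total 1142.
Dropping quinoa pops and barley squares frees 25 cm; slotting in protein crunch (26 cm) lifts the total to 1143 at 101 cm.
Next best is quinoa pops + barley squares + berry bites + fruit rings at 1142 (100 cm) — short by 1.

1143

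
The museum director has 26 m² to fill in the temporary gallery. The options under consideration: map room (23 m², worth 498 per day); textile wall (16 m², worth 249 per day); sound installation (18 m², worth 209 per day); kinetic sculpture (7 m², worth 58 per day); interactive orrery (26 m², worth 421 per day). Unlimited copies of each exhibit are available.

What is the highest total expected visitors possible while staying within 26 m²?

Ranking by ratio (expected visitors/m²): map room 21.65, interactive orrery 16.19, textile wall 15.56.
The ratio ordering already packs tightly: map room, 23 m², 498.

498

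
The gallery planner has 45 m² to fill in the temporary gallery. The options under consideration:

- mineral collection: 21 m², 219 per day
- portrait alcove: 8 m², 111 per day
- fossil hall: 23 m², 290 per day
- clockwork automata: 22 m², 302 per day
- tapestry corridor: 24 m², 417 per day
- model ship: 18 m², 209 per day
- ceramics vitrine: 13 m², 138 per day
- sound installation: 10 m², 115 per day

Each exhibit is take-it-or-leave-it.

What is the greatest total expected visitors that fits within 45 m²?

Filling by ratio: portrait alcove + tapestry corridor + sound installation for 643, with 3 m² left unused.
Dropping sound installation frees 10 m²; slotting in ceramics vitrine (13 m²) lifts the total to 666 at 45 m².

666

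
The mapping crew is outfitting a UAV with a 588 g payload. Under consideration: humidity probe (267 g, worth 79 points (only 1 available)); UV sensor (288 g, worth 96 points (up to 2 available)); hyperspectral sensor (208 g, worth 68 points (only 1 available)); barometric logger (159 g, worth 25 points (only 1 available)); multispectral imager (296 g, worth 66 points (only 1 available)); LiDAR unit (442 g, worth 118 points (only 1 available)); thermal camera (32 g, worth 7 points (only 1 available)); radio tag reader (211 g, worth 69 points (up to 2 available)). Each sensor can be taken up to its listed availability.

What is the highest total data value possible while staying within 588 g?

192

2×UV sensor uses 576 of the 588 g and totals 192.
That's the maximum — no swap from here does better than 192.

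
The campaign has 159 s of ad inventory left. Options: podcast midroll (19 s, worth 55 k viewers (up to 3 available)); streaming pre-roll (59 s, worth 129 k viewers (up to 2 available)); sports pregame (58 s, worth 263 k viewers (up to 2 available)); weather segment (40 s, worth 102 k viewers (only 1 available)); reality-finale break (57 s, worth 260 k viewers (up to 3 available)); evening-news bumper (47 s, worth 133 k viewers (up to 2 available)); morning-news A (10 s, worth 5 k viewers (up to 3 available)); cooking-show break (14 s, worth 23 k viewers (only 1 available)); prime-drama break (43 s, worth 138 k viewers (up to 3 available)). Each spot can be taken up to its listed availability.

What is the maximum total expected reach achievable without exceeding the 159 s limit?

Density check — reality-finale break 4.56, sports pregame 4.53, prime-drama break 3.21 are the best per s.
Taking the top-ratio spots first gives 2×reality-finale break + prime-drama break for 658 (157 s).
Dropping 2×reality-finale break frees 114 s; slotting in 2×sports pregame (116 s) lifts the total to 664 at 159 s.

664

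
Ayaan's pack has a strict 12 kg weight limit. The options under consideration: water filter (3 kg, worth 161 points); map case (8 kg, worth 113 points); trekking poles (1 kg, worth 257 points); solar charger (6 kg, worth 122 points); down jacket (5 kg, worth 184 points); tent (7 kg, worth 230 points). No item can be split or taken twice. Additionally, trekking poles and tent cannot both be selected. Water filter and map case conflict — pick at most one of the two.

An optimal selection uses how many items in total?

Best achievable utility is 602.
For example water filter + trekking poles + down jacket achieves it, using 9 kg.
Any selection reaching 602 contains exactly 3 items.

3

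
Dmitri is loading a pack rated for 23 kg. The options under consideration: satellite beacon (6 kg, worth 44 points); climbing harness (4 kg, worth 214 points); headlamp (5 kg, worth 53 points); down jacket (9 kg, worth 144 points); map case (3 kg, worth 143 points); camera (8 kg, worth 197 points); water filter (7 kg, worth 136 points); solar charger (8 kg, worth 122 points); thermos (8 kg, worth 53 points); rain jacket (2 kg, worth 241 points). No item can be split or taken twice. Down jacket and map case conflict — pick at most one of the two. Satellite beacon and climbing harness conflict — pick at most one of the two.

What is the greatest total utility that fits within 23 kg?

By utility per kg: rain jacket 120.50, climbing harness 53.50, map case 47.67, camera 24.62 lead.
Climbing harness + headlamp + map case + camera + rain jacket uses 22 of the 23 kg and totals 848.
Every other selection either busts 23 kg or breaks a pairing rule or fails to beat 848.

848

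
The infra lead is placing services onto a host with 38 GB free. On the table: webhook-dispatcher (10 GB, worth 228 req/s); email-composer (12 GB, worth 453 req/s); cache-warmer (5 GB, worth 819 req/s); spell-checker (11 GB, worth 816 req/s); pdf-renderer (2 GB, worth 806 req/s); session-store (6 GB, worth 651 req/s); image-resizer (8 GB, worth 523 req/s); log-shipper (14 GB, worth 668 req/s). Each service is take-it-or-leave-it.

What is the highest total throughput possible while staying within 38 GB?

By throughput per GB: pdf-renderer 403.00, cache-warmer 163.80, session-store 108.50, spell-checker 74.18 lead.
Greedy by ratio would take cache-warmer + spell-checker + pdf-renderer + session-store + image-resizer: 32 GB used, total 3615.
Replace image-resizer with log-shipper: the trade gains 145 net, giving 3760 at 38 GB.
Runner-up cache-warmer + spell-checker + pdf-renderer + session-store + image-resizer tops out at 3615.

3760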